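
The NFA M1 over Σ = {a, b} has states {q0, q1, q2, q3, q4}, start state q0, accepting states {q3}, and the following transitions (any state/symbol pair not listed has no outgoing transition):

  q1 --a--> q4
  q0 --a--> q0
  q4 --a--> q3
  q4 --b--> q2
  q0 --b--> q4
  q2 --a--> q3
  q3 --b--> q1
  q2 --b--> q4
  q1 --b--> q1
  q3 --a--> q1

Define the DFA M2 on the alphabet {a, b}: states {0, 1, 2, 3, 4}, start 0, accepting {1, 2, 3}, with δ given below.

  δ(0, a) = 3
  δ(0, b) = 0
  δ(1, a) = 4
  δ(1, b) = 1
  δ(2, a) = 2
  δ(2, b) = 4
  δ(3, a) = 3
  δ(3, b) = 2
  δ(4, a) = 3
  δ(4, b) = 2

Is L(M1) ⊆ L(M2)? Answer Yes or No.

Exploring the product automaton M1 × M2 from the start pair (q0, 0), following both machines on each input symbol, reaches 14 state pairs: (q0, 0), (q0, 3), (q4, 0), (q4, 2), (q3, 3), (q2, 0), (q3, 2), (q2, 4), (q1, 3), (q1, 2), (q1, 4), (q4, 3), (q2, 2), (q4, 4).
M1 accepts in {q3} and M2 accepts in {1, 2, 3}. The reachable pairs whose M1-component is accepting are (q3, 3), (q3, 2); in each of them the M2-component is accepting too, so the product for L(M1) \ L(M2) (M1-component accepting, M2-component rejecting) has no reachable accepting pair and the difference is empty.
Hence every string in L(M1) is also in L(M2).

Yes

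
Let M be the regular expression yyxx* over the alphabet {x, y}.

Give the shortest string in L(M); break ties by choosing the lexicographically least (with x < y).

yyx

By inspection of the expression, no string of length less than 3 matches, and yyx is the lexicographically first match of length 3.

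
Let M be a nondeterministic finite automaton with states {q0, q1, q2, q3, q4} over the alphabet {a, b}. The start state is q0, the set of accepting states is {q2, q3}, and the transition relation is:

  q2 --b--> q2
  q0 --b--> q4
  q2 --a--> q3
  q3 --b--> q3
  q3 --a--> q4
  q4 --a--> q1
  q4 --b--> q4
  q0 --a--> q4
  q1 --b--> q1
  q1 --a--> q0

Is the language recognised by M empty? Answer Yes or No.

Yes

The states reachable from the start state are {q0, q1, q4}.
None of the accepting states {q2, q3} is reachable, so no string is accepted and L(M) = ∅.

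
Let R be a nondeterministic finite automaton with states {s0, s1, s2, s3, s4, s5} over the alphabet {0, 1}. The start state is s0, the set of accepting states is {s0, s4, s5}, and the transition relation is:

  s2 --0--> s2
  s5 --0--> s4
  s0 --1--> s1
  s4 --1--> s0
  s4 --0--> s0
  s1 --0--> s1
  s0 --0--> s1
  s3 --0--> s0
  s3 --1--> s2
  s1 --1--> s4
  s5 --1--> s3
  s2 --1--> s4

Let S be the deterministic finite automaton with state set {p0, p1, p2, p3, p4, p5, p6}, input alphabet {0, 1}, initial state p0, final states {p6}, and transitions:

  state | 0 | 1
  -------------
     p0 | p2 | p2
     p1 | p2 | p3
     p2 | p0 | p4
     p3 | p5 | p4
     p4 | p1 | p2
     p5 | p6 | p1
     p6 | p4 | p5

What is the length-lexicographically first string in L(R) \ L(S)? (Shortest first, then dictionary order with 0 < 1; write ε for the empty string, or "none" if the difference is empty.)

The empty string ε is accepted by R but not by S.
Since ε is the unique shortest string, it is the required witness.

ε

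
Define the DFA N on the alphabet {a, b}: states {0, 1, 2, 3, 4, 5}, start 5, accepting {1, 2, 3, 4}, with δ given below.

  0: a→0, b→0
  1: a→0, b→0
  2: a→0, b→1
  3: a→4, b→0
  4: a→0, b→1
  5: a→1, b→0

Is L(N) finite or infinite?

finite

The useful states (reachable from 5 and able to reach an accepting state) are {1, 5}.
Restricted to these states the transition graph has no cycle, so every accepting path has bounded length and L is finite.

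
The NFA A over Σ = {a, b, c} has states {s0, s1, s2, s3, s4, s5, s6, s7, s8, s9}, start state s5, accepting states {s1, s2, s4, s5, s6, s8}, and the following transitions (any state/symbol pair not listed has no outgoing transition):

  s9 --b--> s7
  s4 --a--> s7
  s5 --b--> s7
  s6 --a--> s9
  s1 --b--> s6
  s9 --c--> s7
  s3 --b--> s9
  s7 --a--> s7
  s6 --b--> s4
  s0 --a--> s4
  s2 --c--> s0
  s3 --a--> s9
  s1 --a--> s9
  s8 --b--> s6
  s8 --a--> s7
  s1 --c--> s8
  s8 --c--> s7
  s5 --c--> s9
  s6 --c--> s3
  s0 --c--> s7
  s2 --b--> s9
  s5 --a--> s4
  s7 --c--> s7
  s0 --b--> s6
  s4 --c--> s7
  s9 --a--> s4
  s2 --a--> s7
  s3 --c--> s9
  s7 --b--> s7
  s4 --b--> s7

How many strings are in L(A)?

3

The useful subgraph on states {s4, s5, s9} is acyclic, so L(A) is finite; the longest accepting path visits 3 useful states, giving maximum string length 2.
Counting accepting paths from s5 by length: 1 of length 0, 1 of length 1, 1 of length 2. Total 3.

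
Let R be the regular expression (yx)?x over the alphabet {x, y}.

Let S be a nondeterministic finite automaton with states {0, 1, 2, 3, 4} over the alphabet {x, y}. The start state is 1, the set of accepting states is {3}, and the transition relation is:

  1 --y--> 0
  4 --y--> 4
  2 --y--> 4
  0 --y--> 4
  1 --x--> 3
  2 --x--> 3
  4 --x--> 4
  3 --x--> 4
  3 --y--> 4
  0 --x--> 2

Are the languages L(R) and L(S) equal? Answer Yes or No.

Converting the expression R to a DFA (subset construction, then merging equivalent states) gives the minimal DFA with states {r0, r1, r2, r3, r4}, start state r0, accepting states {r1} and transitions r0: x→r1, y→r2; r1: x→r3, y→r3; r2: x→r4, y→r3; r3: x→r3, y→r3; r4: x→r1, y→r3.
Exploring the product automaton R × S from the start pair (r0, 1), following both machines on each input symbol, reaches 5 state pairs: (r0, 1), (r1, 3), (r2, 0), (r3, 4), (r4, 2).
R accepts in {r1} and S accepts in {3}. In every reachable pair the two components are either both accepting — (r1, 3) — or both non-accepting, so no string is accepted by exactly one of the machines: L(R) \ L(S) and L(S) \ L(R) are both empty.
Hence every string is accepted by R iff it is accepted by S, and the two languages coincide.

Yes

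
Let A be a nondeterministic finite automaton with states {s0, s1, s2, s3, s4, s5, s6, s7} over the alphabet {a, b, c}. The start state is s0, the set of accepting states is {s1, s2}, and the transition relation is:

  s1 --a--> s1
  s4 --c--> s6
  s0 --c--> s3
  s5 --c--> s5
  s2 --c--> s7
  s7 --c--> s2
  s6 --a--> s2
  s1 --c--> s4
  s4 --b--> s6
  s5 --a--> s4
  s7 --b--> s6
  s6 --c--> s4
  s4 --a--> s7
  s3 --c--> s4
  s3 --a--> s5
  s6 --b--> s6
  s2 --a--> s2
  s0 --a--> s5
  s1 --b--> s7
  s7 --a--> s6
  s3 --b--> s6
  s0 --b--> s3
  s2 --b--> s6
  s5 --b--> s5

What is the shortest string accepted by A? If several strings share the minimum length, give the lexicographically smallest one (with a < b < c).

A breadth-first search from s0 reaches an accepting state first via the path s0 → s3 → s6 → s2 on input bba.
No string of length < 3 is accepted (BFS exhausts all shorter strings without reaching an accepting state), and bba is the lexicographically least accepting string of length 3.

bba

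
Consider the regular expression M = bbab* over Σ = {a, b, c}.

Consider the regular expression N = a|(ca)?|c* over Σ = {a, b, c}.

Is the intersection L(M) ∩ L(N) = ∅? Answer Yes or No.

Yes

Converting the expression M to a DFA (subset construction, then merging equivalent states) gives the minimal DFA with states {m0, m1, m2, m3, m4}, start state m0, accepting states {m4} and transitions m0: a→m1, b→m2, c→m1; m1: a→m1, b→m1, c→m1; m2: a→m1, b→m3, c→m1; m3: a→m4, b→m1, c→m1; m4: a→m1, b→m4, c→m1.
Converting the expression N to a DFA (subset construction, then merging equivalent states) gives the minimal DFA with states {n0, n1, n2, n3, n4}, start state n0, accepting states {n0, n1, n3, n4} and transitions n0: a→n1, b→n2, c→n3; n1: a→n2, b→n2, c→n2; n2: a→n2, b→n2, c→n2; n3: a→n1, b→n2, c→n4; n4: a→n2, b→n2, c→n4.
Exploring the product automaton M × N from the start pair (m0, n0), following both machines on each input symbol, reaches 8 state pairs: (m0, n0), (m1, n1), (m2, n2), (m1, n3), (m1, n2), (m3, n2), (m1, n4), (m4, n2).
M accepts in {m4} and N accepts in {n0, n1, n3, n4}; no reachable pair has both components accepting, so no string drives both machines to acceptance simultaneously and L(M) ∩ L(N) = ∅.
So no string is accepted by both, and the intersection is empty.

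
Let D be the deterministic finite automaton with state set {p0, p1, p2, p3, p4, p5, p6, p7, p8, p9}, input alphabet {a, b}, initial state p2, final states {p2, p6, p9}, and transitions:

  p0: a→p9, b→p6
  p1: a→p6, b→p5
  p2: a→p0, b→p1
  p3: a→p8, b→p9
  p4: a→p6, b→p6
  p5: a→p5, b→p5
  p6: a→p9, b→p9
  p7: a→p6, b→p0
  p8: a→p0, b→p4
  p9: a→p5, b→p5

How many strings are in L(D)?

The useful subgraph on states {p0, p1, p2, p6, p9} is acyclic, so L(D) is finite; the longest accepting path visits 4 useful states, giving maximum string length 3.
Counting accepting paths from p2 by length: 1 of length 0, 3 of length 2, 4 of length 3. Total 8.

8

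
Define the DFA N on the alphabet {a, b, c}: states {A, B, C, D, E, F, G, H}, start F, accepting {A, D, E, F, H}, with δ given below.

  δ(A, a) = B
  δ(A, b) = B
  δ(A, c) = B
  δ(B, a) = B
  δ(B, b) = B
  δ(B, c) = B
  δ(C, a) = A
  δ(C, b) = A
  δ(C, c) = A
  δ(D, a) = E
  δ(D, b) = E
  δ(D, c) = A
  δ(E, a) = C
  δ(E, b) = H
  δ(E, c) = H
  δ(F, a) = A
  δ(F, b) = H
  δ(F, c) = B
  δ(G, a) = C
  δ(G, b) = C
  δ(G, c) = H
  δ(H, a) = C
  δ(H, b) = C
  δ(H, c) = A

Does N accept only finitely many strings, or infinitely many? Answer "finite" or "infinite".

finite

The useful states (reachable from F and able to reach an accepting state) are {A, C, F, H}.
Restricted to these states the transition graph has no cycle, so every accepting path has bounded length and L is finite.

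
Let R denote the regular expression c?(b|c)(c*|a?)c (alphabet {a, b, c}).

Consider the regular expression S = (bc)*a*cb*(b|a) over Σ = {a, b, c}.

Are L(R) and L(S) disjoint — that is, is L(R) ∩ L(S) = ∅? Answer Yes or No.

Yes

Converting the expression R to a DFA (subset construction, then merging equivalent states) gives the minimal DFA with states {r0, r1, r2, r3, r4, r5, r6, r7}, start state r0, accepting states {r5, r6, r7} and transitions r0: a→r1, b→r2, c→r3; r1: a→r1, b→r1, c→r1; r2: a→r4, b→r1, c→r5; r3: a→r4, b→r2, c→r6; r4: a→r1, b→r1, c→r7; r5: a→r1, b→r1, c→r5; r6: a→r4, b→r1, c→r5; r7: a→r1, b→r1, c→r1.
Converting the expression S to a DFA (subset construction, then merging equivalent states) gives the minimal DFA with states {s0, s1, s2, s3, s4, s5, s6}, start state s0, accepting states {s5, s6} and transitions s0: a→s1, b→s2, c→s3; s1: a→s1, b→s4, c→s3; s2: a→s4, b→s4, c→s0; s3: a→s5, b→s6, c→s4; s4: a→s4, b→s4, c→s4; s5: a→s4, b→s4, c→s4; s6: a→s5, b→s6, c→s4.
Exploring the product automaton R × S from the start pair (r0, s0), following both machines on each input symbol, reaches 18 state pairs: (r0, s0), (r1, s1), (r2, s2), (r3, s3), (r1, s4), (r1, s3), (r4, s4), (r5, s0), (r4, s5), (r2, s6), (r6, s4), (r1, s5), (r1, s6), (r7, s4), (r1, s2), (r5, s3), (r5, s4), (r1, s0).
R accepts in {r5, r6, r7} and S accepts in {s5, s6}; no reachable pair has both components accepting, so no string drives both machines to acceptance simultaneously and L(R) ∩ L(S) = ∅.
So no string is accepted by both, and the intersection is empty.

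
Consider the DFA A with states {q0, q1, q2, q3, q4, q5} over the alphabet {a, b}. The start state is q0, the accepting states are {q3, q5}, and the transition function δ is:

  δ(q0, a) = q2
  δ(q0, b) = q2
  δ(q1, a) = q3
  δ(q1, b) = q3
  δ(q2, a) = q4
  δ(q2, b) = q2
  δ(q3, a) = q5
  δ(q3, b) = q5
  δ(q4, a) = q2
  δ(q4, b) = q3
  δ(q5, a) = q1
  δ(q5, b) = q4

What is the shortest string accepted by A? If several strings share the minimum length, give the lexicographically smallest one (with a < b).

aab

A breadth-first search from q0 reaches an accepting state first via the path q0 → q2 → q4 → q3 on input aab.
No string of length < 3 is accepted (BFS exhausts all shorter strings without reaching an accepting state), and aab is the lexicographically least accepting string of length 3.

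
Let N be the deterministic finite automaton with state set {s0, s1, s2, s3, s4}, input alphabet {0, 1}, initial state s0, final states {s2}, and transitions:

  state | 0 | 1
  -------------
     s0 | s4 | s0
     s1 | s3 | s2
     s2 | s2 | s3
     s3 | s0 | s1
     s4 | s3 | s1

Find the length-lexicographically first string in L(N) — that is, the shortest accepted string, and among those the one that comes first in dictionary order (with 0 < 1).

A breadth-first search from s0 reaches an accepting state first via the path s0 → s4 → s1 → s2 on input 011.
No string of length < 3 is accepted (BFS exhausts all shorter strings without reaching an accepting state), and 011 is the lexicographically least accepting string of length 3.

011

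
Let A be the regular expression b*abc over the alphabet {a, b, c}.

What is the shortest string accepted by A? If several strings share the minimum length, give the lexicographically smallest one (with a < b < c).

By inspection of the expression, no string of length less than 3 matches, and abc is the lexicographically first match of length 3.

abc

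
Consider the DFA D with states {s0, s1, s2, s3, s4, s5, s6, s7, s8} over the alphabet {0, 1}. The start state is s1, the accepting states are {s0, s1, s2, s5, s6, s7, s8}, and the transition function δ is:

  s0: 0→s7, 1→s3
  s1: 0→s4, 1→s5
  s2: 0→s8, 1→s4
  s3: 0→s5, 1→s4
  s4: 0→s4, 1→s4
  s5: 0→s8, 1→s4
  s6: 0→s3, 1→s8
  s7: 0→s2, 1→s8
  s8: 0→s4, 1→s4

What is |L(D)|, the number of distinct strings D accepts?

The useful subgraph on states {s1, s5, s8} is acyclic, so L(D) is finite; the longest accepting path visits 3 useful states, giving maximum string length 2.
Counting accepting paths from s1 by length: 1 of length 0, 1 of length 1, 1 of length 2. Total 3.

3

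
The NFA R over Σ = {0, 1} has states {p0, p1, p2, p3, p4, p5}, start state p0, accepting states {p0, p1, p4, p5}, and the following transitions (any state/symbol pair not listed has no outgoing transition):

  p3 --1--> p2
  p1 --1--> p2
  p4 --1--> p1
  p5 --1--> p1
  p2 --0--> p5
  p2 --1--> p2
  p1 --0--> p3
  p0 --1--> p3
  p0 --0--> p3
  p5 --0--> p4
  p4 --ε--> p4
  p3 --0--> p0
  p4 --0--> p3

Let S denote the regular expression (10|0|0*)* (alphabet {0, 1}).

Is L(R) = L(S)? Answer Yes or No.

The string 110 is accepted by R but rejected by S.
So L(R) ≠ L(S).

No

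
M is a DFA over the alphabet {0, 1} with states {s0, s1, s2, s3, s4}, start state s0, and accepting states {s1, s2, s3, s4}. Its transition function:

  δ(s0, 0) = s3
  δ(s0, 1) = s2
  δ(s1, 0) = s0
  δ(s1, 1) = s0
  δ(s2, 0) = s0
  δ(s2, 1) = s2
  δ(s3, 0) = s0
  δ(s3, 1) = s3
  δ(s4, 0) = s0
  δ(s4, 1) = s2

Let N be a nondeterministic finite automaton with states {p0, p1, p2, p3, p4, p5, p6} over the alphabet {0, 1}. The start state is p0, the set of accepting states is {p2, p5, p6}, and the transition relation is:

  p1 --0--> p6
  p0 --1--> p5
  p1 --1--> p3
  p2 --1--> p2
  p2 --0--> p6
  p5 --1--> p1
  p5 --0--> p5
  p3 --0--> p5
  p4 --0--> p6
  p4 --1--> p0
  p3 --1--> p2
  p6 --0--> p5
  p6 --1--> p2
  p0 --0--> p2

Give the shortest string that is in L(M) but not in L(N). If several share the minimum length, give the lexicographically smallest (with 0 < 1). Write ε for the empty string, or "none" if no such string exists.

The string 11 is accepted by M but not by N.
No shorter string lies in the difference, and 11 is the lexicographically first length-2 string in L(M) \ L(N).

11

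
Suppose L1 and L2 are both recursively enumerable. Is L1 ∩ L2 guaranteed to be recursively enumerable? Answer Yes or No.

Yes

Run the recogniser for L₁; if it accepts, run the recogniser for L₂ and accept if that accepts too. If either runs forever the input is never accepted, which is all a recogniser needs.
So the recursively enumerable languages are closed under intersection.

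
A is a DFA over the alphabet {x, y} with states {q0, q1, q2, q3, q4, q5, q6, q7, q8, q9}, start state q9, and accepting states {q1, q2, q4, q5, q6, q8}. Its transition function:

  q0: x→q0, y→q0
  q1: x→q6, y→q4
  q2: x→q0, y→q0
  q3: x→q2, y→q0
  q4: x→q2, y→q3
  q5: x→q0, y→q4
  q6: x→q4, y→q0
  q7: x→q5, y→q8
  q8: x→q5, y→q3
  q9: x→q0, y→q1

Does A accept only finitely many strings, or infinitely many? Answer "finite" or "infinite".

The useful states (reachable from q9 and able to reach an accepting state) are {q1, q2, q3, q4, q6, q9}.
Restricted to these states the transition graph has no cycle, so every accepting path has bounded length and L is finite.

finite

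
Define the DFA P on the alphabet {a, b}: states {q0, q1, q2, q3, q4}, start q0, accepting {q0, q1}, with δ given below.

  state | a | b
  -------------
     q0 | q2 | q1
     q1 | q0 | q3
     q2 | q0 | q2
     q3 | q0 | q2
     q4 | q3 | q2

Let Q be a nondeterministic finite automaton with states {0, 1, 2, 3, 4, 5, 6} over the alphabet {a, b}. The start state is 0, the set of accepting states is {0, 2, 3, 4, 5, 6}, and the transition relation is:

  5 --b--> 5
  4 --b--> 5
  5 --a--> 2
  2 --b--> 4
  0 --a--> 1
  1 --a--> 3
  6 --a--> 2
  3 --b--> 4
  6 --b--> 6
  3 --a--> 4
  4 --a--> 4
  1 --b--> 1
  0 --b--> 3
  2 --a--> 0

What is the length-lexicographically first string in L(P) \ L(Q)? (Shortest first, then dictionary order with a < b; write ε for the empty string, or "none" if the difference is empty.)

The string babaaa is accepted by P but not by Q.
No shorter string lies in the difference, and babaaa is the lexicographically first length-6 string in L(P) \ L(Q).

babaaa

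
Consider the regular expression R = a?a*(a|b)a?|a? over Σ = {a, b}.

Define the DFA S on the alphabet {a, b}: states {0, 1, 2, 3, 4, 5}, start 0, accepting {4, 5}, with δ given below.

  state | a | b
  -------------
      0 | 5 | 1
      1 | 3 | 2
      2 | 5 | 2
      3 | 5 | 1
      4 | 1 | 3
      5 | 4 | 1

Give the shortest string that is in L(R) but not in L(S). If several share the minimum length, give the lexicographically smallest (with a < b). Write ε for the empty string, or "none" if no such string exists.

ε

The empty string ε is accepted by R but not by S.
Since ε is the unique shortest string, it is the required witness.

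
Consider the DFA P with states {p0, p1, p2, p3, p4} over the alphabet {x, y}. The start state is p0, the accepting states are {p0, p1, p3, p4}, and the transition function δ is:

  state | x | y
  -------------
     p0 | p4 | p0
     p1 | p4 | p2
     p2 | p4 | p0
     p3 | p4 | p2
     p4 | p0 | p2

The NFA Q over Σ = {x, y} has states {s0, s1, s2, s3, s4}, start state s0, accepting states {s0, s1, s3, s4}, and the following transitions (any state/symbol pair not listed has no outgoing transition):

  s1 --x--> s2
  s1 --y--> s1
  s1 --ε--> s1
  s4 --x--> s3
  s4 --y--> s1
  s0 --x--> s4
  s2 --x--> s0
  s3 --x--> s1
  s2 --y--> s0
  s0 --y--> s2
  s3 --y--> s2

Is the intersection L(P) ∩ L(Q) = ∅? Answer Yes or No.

The empty string ε is accepted by both P and Q.
Hence L(P) ∩ L(Q) ≠ ∅.

No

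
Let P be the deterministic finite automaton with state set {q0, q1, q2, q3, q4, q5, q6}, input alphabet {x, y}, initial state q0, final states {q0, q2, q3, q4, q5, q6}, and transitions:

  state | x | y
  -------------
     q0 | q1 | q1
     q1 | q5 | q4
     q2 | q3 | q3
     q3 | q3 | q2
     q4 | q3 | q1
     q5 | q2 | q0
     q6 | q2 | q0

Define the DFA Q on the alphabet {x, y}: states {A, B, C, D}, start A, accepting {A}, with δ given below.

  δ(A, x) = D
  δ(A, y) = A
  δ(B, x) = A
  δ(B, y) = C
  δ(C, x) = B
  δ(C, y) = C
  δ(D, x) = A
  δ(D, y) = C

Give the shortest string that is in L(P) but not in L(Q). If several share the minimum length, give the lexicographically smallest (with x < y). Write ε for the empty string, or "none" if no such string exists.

xy

The string xy is accepted by P but not by Q.
No shorter string lies in the difference, and xy is the lexicographically first length-2 string in L(P) \ L(Q).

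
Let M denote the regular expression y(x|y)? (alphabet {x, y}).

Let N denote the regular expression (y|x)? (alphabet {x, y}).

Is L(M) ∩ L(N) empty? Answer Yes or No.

No

The string y is accepted by both M and N.
Hence L(M) ∩ L(N) ≠ ∅.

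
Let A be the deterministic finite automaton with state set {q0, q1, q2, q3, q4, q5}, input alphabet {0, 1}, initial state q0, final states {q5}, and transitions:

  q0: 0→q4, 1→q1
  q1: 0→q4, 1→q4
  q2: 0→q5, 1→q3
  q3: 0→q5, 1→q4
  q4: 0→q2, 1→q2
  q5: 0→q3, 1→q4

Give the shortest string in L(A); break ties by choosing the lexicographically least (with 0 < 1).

A breadth-first search from q0 reaches an accepting state first via the path q0 → q4 → q2 → q5 on input 000.
No string of length < 3 is accepted (BFS exhausts all shorter strings without reaching an accepting state), and 000 is the lexicographically least accepting string of length 3.

000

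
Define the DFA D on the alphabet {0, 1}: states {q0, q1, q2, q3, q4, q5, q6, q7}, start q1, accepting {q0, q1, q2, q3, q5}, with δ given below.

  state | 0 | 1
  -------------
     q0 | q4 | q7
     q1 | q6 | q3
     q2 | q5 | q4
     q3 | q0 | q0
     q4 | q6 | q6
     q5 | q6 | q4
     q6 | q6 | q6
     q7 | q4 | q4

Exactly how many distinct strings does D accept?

The useful subgraph on states {q0, q1, q3} is acyclic, so L(D) is finite; the longest accepting path visits 3 useful states, giving maximum string length 2.
Counting accepting paths from q1 by length: 1 of length 0, 1 of length 1, 2 of length 2. Total 4.

4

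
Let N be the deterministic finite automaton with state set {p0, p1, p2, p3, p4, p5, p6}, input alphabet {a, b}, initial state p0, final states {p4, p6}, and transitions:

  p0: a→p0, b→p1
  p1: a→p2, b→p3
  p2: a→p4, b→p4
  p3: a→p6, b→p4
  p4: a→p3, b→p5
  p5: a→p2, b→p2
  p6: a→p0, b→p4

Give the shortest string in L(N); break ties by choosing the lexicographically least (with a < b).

baa

A breadth-first search from p0 reaches an accepting state first via the path p0 → p1 → p2 → p4 on input baa.
No string of length < 3 is accepted (BFS exhausts all shorter strings without reaching an accepting state), and baa is the lexicographically least accepting string of length 3.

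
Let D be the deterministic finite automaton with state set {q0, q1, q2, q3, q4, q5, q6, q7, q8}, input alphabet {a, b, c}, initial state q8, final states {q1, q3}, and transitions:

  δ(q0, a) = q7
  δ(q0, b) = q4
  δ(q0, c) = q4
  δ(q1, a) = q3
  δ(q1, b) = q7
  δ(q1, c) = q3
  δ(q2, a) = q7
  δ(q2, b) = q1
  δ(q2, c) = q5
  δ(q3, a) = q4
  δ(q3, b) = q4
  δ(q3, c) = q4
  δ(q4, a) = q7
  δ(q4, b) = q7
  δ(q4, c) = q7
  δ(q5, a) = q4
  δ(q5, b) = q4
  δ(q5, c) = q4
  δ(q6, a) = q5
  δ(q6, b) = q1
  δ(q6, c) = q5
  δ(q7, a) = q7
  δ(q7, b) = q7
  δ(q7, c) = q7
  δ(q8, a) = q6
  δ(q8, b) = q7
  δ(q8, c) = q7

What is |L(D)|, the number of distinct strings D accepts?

3

The useful subgraph on states {q1, q3, q6, q8} is acyclic, so L(D) is finite; the longest accepting path visits 4 useful states, giving maximum string length 3.
Counting accepting paths from q8 by length: 1 of length 2, 2 of length 3. Total 3.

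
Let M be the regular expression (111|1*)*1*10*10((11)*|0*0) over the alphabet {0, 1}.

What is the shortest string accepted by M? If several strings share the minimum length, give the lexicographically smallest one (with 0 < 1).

110

By inspection of the expression, no string of length less than 3 matches, and 110 is the lexicographically first match of length 3.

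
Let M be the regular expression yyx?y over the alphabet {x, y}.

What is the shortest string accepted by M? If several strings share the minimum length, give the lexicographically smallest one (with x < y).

yyy

By inspection of the expression, no string of length less than 3 matches, and yyy is the lexicographically first match of length 3.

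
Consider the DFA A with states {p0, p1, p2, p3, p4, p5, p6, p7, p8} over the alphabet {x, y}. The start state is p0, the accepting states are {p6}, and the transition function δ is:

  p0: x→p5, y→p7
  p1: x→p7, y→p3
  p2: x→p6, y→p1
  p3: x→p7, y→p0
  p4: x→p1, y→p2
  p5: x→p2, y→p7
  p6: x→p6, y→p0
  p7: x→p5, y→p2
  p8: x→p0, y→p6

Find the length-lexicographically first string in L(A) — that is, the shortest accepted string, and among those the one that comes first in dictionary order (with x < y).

A breadth-first search from p0 reaches an accepting state first via the path p0 → p5 → p2 → p6 on input xxx.
No string of length < 3 is accepted (BFS exhausts all shorter strings without reaching an accepting state), and xxx is the lexicographically least accepting string of length 3.

xxx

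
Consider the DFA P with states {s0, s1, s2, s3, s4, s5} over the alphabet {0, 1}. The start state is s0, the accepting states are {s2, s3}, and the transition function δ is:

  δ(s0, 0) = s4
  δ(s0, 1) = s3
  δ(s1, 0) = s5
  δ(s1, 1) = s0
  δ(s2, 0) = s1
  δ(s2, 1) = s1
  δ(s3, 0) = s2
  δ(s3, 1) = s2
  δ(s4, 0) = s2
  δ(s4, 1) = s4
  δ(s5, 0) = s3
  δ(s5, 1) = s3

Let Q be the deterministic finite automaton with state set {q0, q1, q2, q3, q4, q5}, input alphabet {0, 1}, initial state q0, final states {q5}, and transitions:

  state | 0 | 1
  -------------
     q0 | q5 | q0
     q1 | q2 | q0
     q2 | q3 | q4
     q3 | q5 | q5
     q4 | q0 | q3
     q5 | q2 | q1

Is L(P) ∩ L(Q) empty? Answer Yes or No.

The string 10 is accepted by both P and Q.
Hence L(P) ∩ L(Q) ≠ ∅.

No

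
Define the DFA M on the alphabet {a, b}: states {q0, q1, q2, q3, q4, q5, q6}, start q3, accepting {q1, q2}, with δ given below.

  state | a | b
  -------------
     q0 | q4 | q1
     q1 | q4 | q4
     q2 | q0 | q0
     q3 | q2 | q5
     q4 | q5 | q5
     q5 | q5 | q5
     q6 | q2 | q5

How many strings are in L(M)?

The useful subgraph on states {q0, q1, q2, q3} is acyclic, so L(M) is finite; the longest accepting path visits 4 useful states, giving maximum string length 3.
Counting accepting paths from q3 by length: 1 of length 1, 2 of length 3. Total 3.

3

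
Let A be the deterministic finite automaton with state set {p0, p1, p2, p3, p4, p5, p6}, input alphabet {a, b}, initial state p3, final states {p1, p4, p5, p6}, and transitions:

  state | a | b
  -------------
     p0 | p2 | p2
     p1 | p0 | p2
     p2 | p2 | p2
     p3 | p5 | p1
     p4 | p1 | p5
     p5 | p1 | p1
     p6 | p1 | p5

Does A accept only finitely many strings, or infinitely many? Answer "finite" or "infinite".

finite

The useful states (reachable from p3 and able to reach an accepting state) are {p1, p3, p5}.
Restricted to these states the transition graph has no cycle, so every accepting path has bounded length and L is finite.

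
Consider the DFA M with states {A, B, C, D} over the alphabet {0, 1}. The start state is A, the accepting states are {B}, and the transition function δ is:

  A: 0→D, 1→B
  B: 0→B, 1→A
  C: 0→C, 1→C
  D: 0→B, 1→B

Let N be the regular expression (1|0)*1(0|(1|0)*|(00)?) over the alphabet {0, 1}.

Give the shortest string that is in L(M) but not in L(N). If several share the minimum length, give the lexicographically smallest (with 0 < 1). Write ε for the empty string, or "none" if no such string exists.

00

The string 00 is accepted by M but not by N.
No shorter string lies in the difference, and 00 is the lexicographically first length-2 string in L(M) \ L(N).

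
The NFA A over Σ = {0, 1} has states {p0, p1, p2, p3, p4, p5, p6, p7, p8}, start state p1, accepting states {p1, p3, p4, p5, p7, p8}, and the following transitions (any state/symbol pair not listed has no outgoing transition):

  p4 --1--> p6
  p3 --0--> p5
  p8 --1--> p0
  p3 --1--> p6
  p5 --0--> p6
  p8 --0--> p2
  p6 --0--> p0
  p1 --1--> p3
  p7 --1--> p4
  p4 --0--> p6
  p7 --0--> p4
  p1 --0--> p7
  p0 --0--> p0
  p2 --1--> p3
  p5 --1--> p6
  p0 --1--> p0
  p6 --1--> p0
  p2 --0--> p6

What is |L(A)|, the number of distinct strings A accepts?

6

The useful subgraph on states {p1, p3, p4, p5, p7} is acyclic, so L(A) is finite; the longest accepting path visits 3 useful states, giving maximum string length 2.
Counting accepting paths from p1 by length: 1 of length 0, 2 of length 1, 3 of length 2. Total 6.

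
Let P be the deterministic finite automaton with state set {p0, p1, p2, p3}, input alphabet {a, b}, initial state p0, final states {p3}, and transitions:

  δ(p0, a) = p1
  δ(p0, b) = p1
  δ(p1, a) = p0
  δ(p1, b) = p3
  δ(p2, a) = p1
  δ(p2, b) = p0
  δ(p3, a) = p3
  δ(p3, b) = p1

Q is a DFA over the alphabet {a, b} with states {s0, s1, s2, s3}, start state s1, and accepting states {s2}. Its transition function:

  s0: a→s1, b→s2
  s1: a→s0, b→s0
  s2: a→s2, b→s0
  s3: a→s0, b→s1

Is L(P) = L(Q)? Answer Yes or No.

Yes

Exploring the product automaton P × Q from the start pair (p0, s1), following both machines on each input symbol, reaches 3 state pairs: (p0, s1), (p1, s0), (p3, s2).
P accepts in {p3} and Q accepts in {s2}. In every reachable pair the two components are either both accepting — (p3, s2) — or both non-accepting, so no string is accepted by exactly one of the machines: L(P) \ L(Q) and L(Q) \ L(P) are both empty.
Hence every string is accepted by P iff it is accepted by Q, and the two languages coincide.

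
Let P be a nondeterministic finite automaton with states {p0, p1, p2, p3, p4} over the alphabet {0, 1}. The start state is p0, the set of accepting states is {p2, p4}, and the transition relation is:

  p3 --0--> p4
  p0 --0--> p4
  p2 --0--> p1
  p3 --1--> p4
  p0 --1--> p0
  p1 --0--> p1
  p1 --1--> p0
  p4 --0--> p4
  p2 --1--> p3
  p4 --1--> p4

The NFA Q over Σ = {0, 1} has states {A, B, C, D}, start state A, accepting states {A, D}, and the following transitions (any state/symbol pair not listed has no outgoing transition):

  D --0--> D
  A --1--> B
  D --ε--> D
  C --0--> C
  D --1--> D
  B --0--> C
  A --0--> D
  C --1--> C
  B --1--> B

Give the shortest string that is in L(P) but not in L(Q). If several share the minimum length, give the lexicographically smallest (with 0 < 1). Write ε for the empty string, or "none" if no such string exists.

The string 10 is accepted by P but not by Q.
No shorter string lies in the difference, and 10 is the lexicographically first length-2 string in L(P) \ L(Q).

10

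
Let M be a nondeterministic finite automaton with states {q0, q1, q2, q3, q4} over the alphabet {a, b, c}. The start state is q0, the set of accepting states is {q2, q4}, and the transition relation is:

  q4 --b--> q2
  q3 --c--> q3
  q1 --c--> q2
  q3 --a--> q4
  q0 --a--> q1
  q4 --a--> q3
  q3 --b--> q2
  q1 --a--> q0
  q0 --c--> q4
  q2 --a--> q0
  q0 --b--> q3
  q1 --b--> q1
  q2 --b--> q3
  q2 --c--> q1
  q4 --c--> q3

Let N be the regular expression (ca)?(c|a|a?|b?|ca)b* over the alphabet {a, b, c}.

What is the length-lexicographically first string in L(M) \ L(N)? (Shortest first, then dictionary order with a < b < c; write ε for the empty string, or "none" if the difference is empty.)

The string ac is accepted by M but not by N.
No shorter string lies in the difference, and ac is the lexicographically first length-2 string in L(M) \ L(N).

ac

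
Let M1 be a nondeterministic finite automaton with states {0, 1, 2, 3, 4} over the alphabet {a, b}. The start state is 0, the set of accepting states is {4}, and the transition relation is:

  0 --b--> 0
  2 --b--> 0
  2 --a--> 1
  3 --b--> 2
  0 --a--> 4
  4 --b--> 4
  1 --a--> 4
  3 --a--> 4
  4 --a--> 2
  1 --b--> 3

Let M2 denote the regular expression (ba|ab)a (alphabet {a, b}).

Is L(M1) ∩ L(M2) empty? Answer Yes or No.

Yes

Converting the expression M2 to a DFA (subset construction, then merging equivalent states) gives the minimal DFA with states {r0, r1, r2, r3, r4, r5}, start state r0, accepting states {r5} and transitions r0: a→r1, b→r2; r1: a→r3, b→r4; r2: a→r4, b→r3; r3: a→r3, b→r3; r4: a→r5, b→r3; r5: a→r3, b→r3.
Exploring the product automaton M1 × M2 from the start pair (0, r0), following both machines on each input symbol, reaches 10 state pairs: (0, r0), (4, r1), (0, r2), (2, r3), (4, r4), (0, r3), (1, r3), (2, r5), (4, r3), (3, r3).
M1 accepts in {4} and M2 accepts in {r5}; no reachable pair has both components accepting, so no string drives both machines to acceptance simultaneously and L(M1) ∩ L(M2) = ∅.
So no string is accepted by both, and the intersection is empty.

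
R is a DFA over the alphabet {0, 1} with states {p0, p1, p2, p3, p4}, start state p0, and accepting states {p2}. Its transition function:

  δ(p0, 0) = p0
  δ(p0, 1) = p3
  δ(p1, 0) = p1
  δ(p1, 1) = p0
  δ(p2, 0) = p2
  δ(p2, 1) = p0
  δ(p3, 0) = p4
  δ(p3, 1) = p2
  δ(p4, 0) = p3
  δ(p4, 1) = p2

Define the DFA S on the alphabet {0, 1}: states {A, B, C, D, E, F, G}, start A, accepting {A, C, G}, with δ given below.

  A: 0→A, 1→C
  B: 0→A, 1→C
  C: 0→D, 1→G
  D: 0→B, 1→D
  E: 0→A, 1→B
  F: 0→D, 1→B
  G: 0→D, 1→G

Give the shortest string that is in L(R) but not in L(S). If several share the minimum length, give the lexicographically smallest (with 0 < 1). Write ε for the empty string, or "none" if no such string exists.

101

The string 101 is accepted by R but not by S.
No shorter string lies in the difference, and 101 is the lexicographically first length-3 string in L(R) \ L(S).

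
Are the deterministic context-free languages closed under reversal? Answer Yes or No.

No

L = {c bⁿaⁿ : n≥0} ∪ {d b²ⁿaⁿ : n≥0} is a DCFL: the first symbol tells a deterministic PDA whether to pop one or two b's per a. Its reversal Lᴿ = {aⁿbⁿ c : n≥0} ∪ {aⁿb²ⁿ d : n≥0} is not. DCFLs are closed under right quotient by regular languages, and Lᴿ/{c, d} = {aⁿbⁿ : n≥0} ∪ {aⁿb²ⁿ : n≥0} — the standard context-free language accepted by no deterministic PDA (intuitively the machine would have to commit to a b-to-a ratio before the distinguishing marker arrives; formally, a DPDA for it would have a single run on aⁿb²ⁿ, accepting after the prefix aⁿbⁿ and accepting again after n more b's; an ordinary PDA that simulates it on a's and b's and, at any moment when it is accepting, may switch to reading only a fresh letter e while feeding each e to the simulation as a b, would accept aⁱbʲeᵏ (k≥1) exactly when both aⁱbʲ and aⁱbʲ⁺ᵏ are in the language, i.e. its language intersected with the regular set a*b*e⁺ would be exactly {aⁿbⁿeⁿ : n≥1} — impossible, since context-free languages are closed under intersection with regular sets and {aⁿbⁿeⁿ} is not context-free). So Lᴿ cannot be a DCFL.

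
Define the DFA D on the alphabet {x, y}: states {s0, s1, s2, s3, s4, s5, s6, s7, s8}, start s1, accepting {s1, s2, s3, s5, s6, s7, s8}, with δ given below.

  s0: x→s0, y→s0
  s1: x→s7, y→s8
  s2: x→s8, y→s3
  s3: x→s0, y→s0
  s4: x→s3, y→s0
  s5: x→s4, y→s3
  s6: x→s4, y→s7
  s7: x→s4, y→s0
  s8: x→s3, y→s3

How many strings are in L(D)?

6

The useful subgraph on states {s1, s3, s4, s7, s8} is acyclic, so L(D) is finite; the longest accepting path visits 4 useful states, giving maximum string length 3.
Counting accepting paths from s1 by length: 1 of length 0, 2 of length 1, 2 of length 2, 1 of length 3. Total 6.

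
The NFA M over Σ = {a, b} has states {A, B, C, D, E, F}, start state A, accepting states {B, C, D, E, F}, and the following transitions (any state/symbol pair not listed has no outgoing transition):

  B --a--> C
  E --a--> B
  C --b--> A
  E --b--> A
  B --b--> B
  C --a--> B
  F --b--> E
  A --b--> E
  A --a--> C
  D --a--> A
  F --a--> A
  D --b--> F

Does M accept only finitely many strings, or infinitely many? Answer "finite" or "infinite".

infinite

State A is reachable from the start and can reach an accepting state, and it lies on the cycle A → C → A.
Traversing that cycle any number of times yields accepted strings of unbounded length, so the language is infinite.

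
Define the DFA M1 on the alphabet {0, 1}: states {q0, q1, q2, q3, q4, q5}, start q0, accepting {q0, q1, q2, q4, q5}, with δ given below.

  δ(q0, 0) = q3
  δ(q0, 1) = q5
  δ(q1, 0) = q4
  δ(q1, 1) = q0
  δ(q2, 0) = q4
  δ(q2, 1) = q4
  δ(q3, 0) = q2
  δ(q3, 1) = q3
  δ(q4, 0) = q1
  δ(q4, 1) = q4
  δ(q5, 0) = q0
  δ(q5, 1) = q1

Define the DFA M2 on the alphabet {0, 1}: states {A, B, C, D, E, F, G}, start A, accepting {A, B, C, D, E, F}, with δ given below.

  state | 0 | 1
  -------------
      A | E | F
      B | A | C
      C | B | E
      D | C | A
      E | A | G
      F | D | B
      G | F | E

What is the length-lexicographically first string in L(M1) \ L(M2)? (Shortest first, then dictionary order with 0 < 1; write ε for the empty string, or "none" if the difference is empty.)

0001

The string 0001 is accepted by M1 but not by M2.
No shorter string lies in the difference, and 0001 is the lexicographically first length-4 string in L(M1) \ L(M2).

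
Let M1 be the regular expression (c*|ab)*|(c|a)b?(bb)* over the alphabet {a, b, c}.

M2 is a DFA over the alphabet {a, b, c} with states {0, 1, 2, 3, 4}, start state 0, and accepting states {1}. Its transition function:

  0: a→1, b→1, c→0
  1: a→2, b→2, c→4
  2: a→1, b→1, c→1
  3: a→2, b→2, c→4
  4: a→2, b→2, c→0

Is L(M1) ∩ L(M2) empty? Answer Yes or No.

The string a is accepted by both M1 and M2.
Hence L(M1) ∩ L(M2) ≠ ∅.

No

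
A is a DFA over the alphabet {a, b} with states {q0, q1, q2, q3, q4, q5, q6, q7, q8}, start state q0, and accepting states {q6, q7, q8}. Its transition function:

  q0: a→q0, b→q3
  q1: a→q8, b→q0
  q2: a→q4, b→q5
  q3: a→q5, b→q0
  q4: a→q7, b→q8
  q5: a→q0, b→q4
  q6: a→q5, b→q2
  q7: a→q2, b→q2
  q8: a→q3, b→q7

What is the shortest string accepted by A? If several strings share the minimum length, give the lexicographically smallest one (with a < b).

baba

A breadth-first search from q0 reaches an accepting state first via the path q0 → q3 → q5 → q4 → q7 on input baba.
No string of length < 4 is accepted (BFS exhausts all shorter strings without reaching an accepting state), and baba is the lexicographically least accepting string of length 4.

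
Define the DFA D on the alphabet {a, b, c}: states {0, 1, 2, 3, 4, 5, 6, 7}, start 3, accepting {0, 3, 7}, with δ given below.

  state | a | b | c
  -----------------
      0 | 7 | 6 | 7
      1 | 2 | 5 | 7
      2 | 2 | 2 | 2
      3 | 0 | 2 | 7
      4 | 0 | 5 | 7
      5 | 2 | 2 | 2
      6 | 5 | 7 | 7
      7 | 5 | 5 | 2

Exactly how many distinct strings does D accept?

The useful subgraph on states {0, 3, 6, 7} is acyclic, so L(D) is finite; the longest accepting path visits 4 useful states, giving maximum string length 3.
Counting accepting paths from 3 by length: 1 of length 0, 2 of length 1, 2 of length 2, 2 of length 3. Total 7.

7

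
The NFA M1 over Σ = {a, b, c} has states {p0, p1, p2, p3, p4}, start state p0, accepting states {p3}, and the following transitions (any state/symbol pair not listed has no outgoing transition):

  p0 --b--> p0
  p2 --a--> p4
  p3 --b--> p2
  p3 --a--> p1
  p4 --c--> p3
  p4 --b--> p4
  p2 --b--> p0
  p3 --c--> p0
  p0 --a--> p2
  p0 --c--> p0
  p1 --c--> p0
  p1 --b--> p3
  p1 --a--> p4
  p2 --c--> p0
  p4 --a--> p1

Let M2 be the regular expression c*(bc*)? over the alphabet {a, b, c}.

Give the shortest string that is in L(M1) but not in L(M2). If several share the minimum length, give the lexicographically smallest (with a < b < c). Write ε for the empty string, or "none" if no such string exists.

aac

The string aac is accepted by M1 but not by M2.
No shorter string lies in the difference, and aac is the lexicographically first length-3 string in L(M1) \ L(M2).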